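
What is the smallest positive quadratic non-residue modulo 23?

(2/23) = +1, so 2 is a residue.
(3/23) = +1, so 3 is a residue.
(4/23) = +1, so 4 is a residue.
(5/23) = −1, so 5 is the smallest positive non-residue mod 23.

5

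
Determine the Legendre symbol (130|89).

First reduce: 130 ≡ 41 (mod 89).
Reciprocity: 41 ≡ 1 and 89 ≡ 1 (mod 4), so (41/89) = +(89/41).
Reduce top mod 41: now compute (7/41).
Reciprocity: 7 ≡ 3 and 41 ≡ 1 (mod 4), so (7/41) = +(41/7).
Reduce top mod 7: now compute (6/7).
Pull out 2: since 7 ≡ 7 (mod 8), (2/7) = +1.
Reciprocity: 3 ≡ 3 and 7 ≡ 3 (mod 4), so (3/7) = −(7/3).
Reduce top mod 3: now compute (1/3).
Reached (1/3) = 1. Collecting the sign flips along the way, the symbol is -1.

-1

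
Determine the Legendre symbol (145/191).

-1

Reciprocity: 145 ≡ 1 and 191 ≡ 3 (mod 4), so (145/191) = +(191/145).
Reduce top mod 145: now compute (46/145).
Pull out 2: since 145 ≡ 1 (mod 8), (2/145) = +1.
Reciprocity: 23 ≡ 3 and 145 ≡ 1 (mod 4), so (23/145) = +(145/23).
Reduce top mod 23: now compute (7/23).
Reciprocity: 7 ≡ 3 and 23 ≡ 3 (mod 4), so (7/23) = −(23/7).
Reduce top mod 7: now compute (2/7).
Pull out 2: since 7 ≡ 7 (mod 8), (2/7) = +1.
Reached (1/7) = 1. Collecting the sign flips along the way, the symbol is -1.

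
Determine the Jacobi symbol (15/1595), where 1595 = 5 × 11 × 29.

0

Reciprocity: 15 ≡ 3 and 1595 ≡ 3 (mod 4), so (15/1595) = −(1595/15).
Reduce top mod 15: now compute (5/15).
Reciprocity: 5 ≡ 1 and 15 ≡ 3 (mod 4), so (5/15) = +(15/5).
Reduce top mod 5: now compute (0/5).
Top reduces to 0: gcd > 1, so the symbol is 0.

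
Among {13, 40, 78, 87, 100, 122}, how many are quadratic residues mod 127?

4

(13/127) = +1 → QR.
(40/127) = -1 → non-residue.
(78/127) = -1 → non-residue.
(87/127) = +1 → QR.
(100/127) = +1 → QR.
(122/127) = +1 → QR.
Total quadratic residues among the 6: 4.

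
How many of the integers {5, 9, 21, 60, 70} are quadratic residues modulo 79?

(5/79) = +1 → QR.
(9/79) = +1 → QR.
(21/79) = +1 → QR.
(60/79) = -1 → non-residue.
(70/79) = -1 → non-residue.
Total quadratic residues among the 5: 3.

3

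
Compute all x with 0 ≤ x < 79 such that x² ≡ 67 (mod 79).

Since 79 ≡ 3 (mod 4), a square root of 67 is 67^((79+1)/4) = 67^20 mod 79.
Repeated squaring: 67^2≡65, 67^4≡38, 67^8≡22, 67^16≡10 (mod 79).
67^20 = 67^(16+4) ≡ 64 (mod 79).
Check: 64² = 4096 ≡ 67 (mod 79). The two roots are 15 and 64.

15, 64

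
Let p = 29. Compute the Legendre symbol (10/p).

Pull out 2: since 29 ≡ 5 (mod 8), (2/29) = -1.
Reciprocity: 5 ≡ 1 and 29 ≡ 1 (mod 4), so (5/29) = +(29/5).
Reduce top mod 5: now compute (4/5).
Pull out 2^2: since 5 ≡ 5 (mod 8), (2/5) = -1, so (2/5)^2 = +1.
Reached (1/5) = 1. Collecting the sign flips along the way, the symbol is -1.

-1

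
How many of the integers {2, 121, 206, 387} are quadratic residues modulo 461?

(2/461) = -1 → non-residue.
(121/461) = +1 → QR.
(206/461) = -1 → non-residue.
(387/461) = +1 → QR.
Total quadratic residues among the 4: 2.

2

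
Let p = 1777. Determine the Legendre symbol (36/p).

Pull out 2^2: since 1777 ≡ 1 (mod 8), (2/1777) = +1, so (2/1777)^2 = +1.
Reciprocity: 9 ≡ 1 and 1777 ≡ 1 (mod 4), so (9/1777) = +(1777/9).
Reduce top mod 9: now compute (4/9).
Pull out 2^2: since 9 ≡ 1 (mod 8), (2/9) = +1, so (2/9)^2 = +1.
Reached (1/9) = 1. Collecting the sign flips along the way, the symbol is +1.

1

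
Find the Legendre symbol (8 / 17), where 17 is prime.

1

Pull out 2^3: since 17 ≡ 1 (mod 8), (2/17) = +1, so (2/17)^3 = +1.
Reached (1/17) = 1. Collecting the sign flips along the way, the symbol is +1.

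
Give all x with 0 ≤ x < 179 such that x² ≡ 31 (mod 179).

63, 116

Since 179 ≡ 3 (mod 4), a square root of 31 is 31^((179+1)/4) = 31^45 mod 179.
Repeated squaring: 31^2≡66, 31^4≡60, 31^8≡20, 31^16≡42, 31^32≡153 (mod 179).
31^45 = 31^(32+8+4+1) ≡ 116 (mod 179).
Check: 116² = 13456 ≡ 31 (mod 179). The two roots are 63 and 116.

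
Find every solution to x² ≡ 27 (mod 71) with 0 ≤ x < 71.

Since 71 ≡ 3 (mod 4), a square root of 27 is 27^((71+1)/4) = 27^18 mod 71.
Repeated squaring: 27^2≡19, 27^4≡6, 27^8≡36, 27^16≡18 (mod 71).
27^18 = 27^(16+2) ≡ 58 (mod 71).
Check: 58² = 3364 ≡ 27 (mod 71). The two roots are 13 and 58.

13, 58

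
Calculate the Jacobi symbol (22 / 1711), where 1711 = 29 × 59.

1

Pull out 2: since 1711 ≡ 7 (mod 8), (2/1711) = +1.
Reciprocity: 11 ≡ 3 and 1711 ≡ 3 (mod 4), so (11/1711) = −(1711/11).
Reduce top mod 11: now compute (6/11).
Pull out 2: since 11 ≡ 3 (mod 8), (2/11) = -1.
Reciprocity: 3 ≡ 3 and 11 ≡ 3 (mod 4), so (3/11) = −(11/3).
Reduce top mod 3: now compute (2/3).
Pull out 2: since 3 ≡ 3 (mod 8), (2/3) = -1.
Reached (1/3) = 1. Collecting the sign flips along the way, the symbol is +1.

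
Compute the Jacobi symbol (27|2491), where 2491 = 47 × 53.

-1

Reciprocity: 27 ≡ 3 and 2491 ≡ 3 (mod 4), so (27/2491) = −(2491/27).
Reduce top mod 27: now compute (7/27).
Reciprocity: 7 ≡ 3 and 27 ≡ 3 (mod 4), so (7/27) = −(27/7).
Reduce top mod 7: now compute (6/7).
Pull out 2: since 7 ≡ 7 (mod 8), (2/7) = +1.
Reciprocity: 3 ≡ 3 and 7 ≡ 3 (mod 4), so (3/7) = −(7/3).
Reduce top mod 3: now compute (1/3).
Reached (1/3) = 1. Collecting the sign flips along the way, the symbol is -1.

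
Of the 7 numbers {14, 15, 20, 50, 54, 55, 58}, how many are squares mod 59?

(14/59) = -1 → non-residue.
(15/59) = +1 → QR.
(20/59) = +1 → QR.
(50/59) = -1 → non-residue.
(54/59) = -1 → non-residue.
(55/59) = -1 → non-residue.
(58/59) = -1 → non-residue.
Total quadratic residues among the 7: 2.

2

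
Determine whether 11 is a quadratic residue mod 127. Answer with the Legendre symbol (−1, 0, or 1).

1

Reciprocity: 11 ≡ 3 and 127 ≡ 3 (mod 4), so (11/127) = −(127/11).
Reduce top mod 11: now compute (6/11).
Pull out 2: since 11 ≡ 3 (mod 8), (2/11) = -1.
Reciprocity: 3 ≡ 3 and 11 ≡ 3 (mod 4), so (3/11) = −(11/3).
Reduce top mod 3: now compute (2/3).
Pull out 2: since 3 ≡ 3 (mod 8), (2/3) = -1.
Reached (1/3) = 1. Collecting the sign flips along the way, the symbol is +1.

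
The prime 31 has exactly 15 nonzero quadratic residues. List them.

1, 2, 4, 5, 7, 8, 9, 10, 14, 16, 18, 19, 20, 25, 28

Square k = 1,…,15 (k and 31−k give the same square):
1²=1, 2²=4, 3²=9, 4²=16, 5²=25, 6²≡5, 7²≡18, 8²≡2, 9²≡19, 10²≡7, 11²≡28, 12²≡20, 13²≡14, 14²≡10, 15²≡8 (mod 31).
So the quadratic residues mod 31 are {1, 2, 4, 5, 7, 8, 9, 10, 14, 16, 18, 19, 20, 25, 28}.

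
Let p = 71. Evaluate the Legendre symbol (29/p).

Euler's criterion: (29/71) ≡ 29^35 (mod 71).
29^2 ≡ 60 (mod 71)
29^4 ≡ 50 (mod 71)
29^8 ≡ 15 (mod 71)
29^16 ≡ 12 (mod 71)
29^32 ≡ 2 (mod 71)
29^35 = 29^(32+2+1) ≡ 1 (mod 71).
Result is 1, so (29/71) = 1.

1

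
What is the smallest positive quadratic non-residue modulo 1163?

2

(2/1163) = −1, so 2 is the smallest positive non-residue mod 1163.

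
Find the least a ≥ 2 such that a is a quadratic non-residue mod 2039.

(2/2039) = +1, so 2 is a residue.
(3/2039) = +1, so 3 is a residue.
(4/2039) = +1, so 4 is a residue.
(5/2039) = +1, so 5 is a residue.
(6/2039) = +1, so 6 is a residue.
(7/2039) = −1, so 7 is the smallest positive non-residue mod 2039.

7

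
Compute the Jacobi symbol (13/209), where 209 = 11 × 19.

1

Reciprocity: 13 ≡ 1 and 209 ≡ 1 (mod 4), so (13/209) = +(209/13).
Reduce top mod 13: now compute (1/13).
Reached (1/13) = 1. Collecting the sign flips along the way, the symbol is +1.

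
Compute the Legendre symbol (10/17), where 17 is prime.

-1

Pull out 2: since 17 ≡ 1 (mod 8), (2/17) = +1.
Reciprocity: 5 ≡ 1 and 17 ≡ 1 (mod 4), so (5/17) = +(17/5).
Reduce top mod 5: now compute (2/5).
Pull out 2: since 5 ≡ 5 (mod 8), (2/5) = -1.
Reached (1/5) = 1. Collecting the sign flips along the way, the symbol is -1.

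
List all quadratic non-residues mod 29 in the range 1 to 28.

2 3 8 10 11 12 14 15 17 18 19 21 26 27

Square k = 1,…,14 (k and 29−k give the same square):
1²=1, 2²=4, 3²=9, 4²=16, 5²=25, 6²≡7, 7²≡20, 8²≡6, 9²≡23, 10²≡13, 11²≡5, 12²≡28, 13²≡24, 14²≡22 (mod 29).
The residues are {1, 4, 5, 6, 7, 9, 13, 16, 20, 22, 23, 24, 25, 28}; the non-residues are the remaining 14 nonzero classes.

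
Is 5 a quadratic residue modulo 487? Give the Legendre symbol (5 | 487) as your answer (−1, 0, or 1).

Euler's criterion: (5/487) ≡ 5^243 (mod 487).
5^2 ≡ 25 (mod 487)
5^4 ≡ 138 (mod 487)
5^8 ≡ 51 (mod 487)
5^16 ≡ 166 (mod 487)
5^32 ≡ 284 (mod 487)
5^64 ≡ 301 (mod 487)
5^128 ≡ 19 (mod 487)
5^243 = 5^(128+64+32+16+2+1) ≡ 486 (mod 487).
Result is 486 ≡ −1, so (5/487) = −1.

-1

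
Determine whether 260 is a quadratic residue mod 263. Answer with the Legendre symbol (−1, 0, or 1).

Pull out 2^2: since 263 ≡ 7 (mod 8), (2/263) = +1, so (2/263)^2 = +1.
Reciprocity: 65 ≡ 1 and 263 ≡ 3 (mod 4), so (65/263) = +(263/65).
Reduce top mod 65: now compute (3/65).
Reciprocity: 3 ≡ 3 and 65 ≡ 1 (mod 4), so (3/65) = +(65/3).
Reduce top mod 3: now compute (2/3).
Pull out 2: since 3 ≡ 3 (mod 8), (2/3) = -1.
Reached (1/3) = 1. Collecting the sign flips along the way, the symbol is -1.

-1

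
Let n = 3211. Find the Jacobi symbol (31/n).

-1

Reciprocity: 31 ≡ 3 and 3211 ≡ 3 (mod 4), so (31/3211) = −(3211/31).
Reduce top mod 31: now compute (18/31).
Pull out 2: since 31 ≡ 7 (mod 8), (2/31) = +1.
Reciprocity: 9 ≡ 1 and 31 ≡ 3 (mod 4), so (9/31) = +(31/9).
Reduce top mod 9: now compute (4/9).
Pull out 2^2: since 9 ≡ 1 (mod 8), (2/9) = +1, so (2/9)^2 = +1.
Reached (1/9) = 1. Collecting the sign flips along the way, the symbol is -1.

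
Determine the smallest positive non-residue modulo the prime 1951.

3

(2/1951) = +1, so 2 is a residue.
(3/1951) = −1, so 3 is the smallest positive non-residue mod 1951.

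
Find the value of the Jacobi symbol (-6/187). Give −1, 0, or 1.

-1

First reduce: -6 ≡ 181 (mod 187).
Reciprocity: 181 ≡ 1 and 187 ≡ 3 (mod 4), so (181/187) = +(187/181).
Reduce top mod 181: now compute (6/181).
Pull out 2: since 181 ≡ 5 (mod 8), (2/181) = -1.
Reciprocity: 3 ≡ 3 and 181 ≡ 1 (mod 4), so (3/181) = +(181/3).
Reduce top mod 3: now compute (1/3).
Reached (1/3) = 1. Collecting the sign flips along the way, the symbol is -1.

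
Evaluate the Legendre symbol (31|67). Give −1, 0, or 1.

Reciprocity: 31 ≡ 3 and 67 ≡ 3 (mod 4), so (31/67) = −(67/31).
Reduce top mod 31: now compute (5/31).
Reciprocity: 5 ≡ 1 and 31 ≡ 3 (mod 4), so (5/31) = +(31/5).
Reduce top mod 5: now compute (1/5).
Reached (1/5) = 1. Collecting the sign flips along the way, the symbol is -1.

-1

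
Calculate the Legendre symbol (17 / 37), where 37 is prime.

-1

Reciprocity: 17 ≡ 1 and 37 ≡ 1 (mod 4), so (17/37) = +(37/17).
Reduce top mod 17: now compute (3/17).
Reciprocity: 3 ≡ 3 and 17 ≡ 1 (mod 4), so (3/17) = +(17/3).
Reduce top mod 3: now compute (2/3).
Pull out 2: since 3 ≡ 3 (mod 8), (2/3) = -1.
Reached (1/3) = 1. Collecting the sign flips along the way, the symbol is -1.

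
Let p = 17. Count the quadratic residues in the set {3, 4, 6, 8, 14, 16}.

3

(3/17) = -1 → non-residue.
(4/17) = +1 → QR.
(6/17) = -1 → non-residue.
(8/17) = +1 → QR.
(14/17) = -1 → non-residue.
(16/17) = +1 → QR.
Total quadratic residues among the 6: 3.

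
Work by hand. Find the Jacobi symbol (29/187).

Reciprocity: 29 ≡ 1 and 187 ≡ 3 (mod 4), so (29/187) = +(187/29).
Reduce top mod 29: now compute (13/29).
Reciprocity: 13 ≡ 1 and 29 ≡ 1 (mod 4), so (13/29) = +(29/13).
Reduce top mod 13: now compute (3/13).
Reciprocity: 3 ≡ 3 and 13 ≡ 1 (mod 4), so (3/13) = +(13/3).
Reduce top mod 3: now compute (1/3).
Reached (1/3) = 1. Collecting the sign flips along the way, the symbol is +1.

1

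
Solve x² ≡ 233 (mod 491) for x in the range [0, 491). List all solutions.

235, 256

Since 491 ≡ 3 (mod 4), a square root of 233 is 233^((491+1)/4) = 233^123 mod 491.
Repeated squaring: 233^2≡279, 233^4≡263, 233^8≡429, 233^16≡407, 233^32≡182, 233^64≡227 (mod 491).
233^123 = 233^(64+32+16+8+2+1) ≡ 256 (mod 491).
Check: 256² = 65536 ≡ 233 (mod 491). The two roots are 235 and 256.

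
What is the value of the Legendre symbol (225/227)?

1

Euler's criterion: (225/227) ≡ 225^113 (mod 227).
225^2 ≡ 4 (mod 227)
225^4 ≡ 16 (mod 227)
225^8 ≡ 29 (mod 227)
225^16 ≡ 160 (mod 227)
225^32 ≡ 176 (mod 227)
225^64 ≡ 104 (mod 227)
225^113 = 225^(64+32+16+1) ≡ 1 (mod 227).
Result is 1, so (225/227) = 1.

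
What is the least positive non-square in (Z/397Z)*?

2

(2/397) = −1, so 2 is the smallest positive non-residue mod 397.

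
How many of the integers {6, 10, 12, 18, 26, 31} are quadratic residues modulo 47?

3

(6/47) = +1 → QR.
(10/47) = -1 → non-residue.
(12/47) = +1 → QR.
(18/47) = +1 → QR.
(26/47) = -1 → non-residue.
(31/47) = -1 → non-residue.
Total quadratic residues among the 6: 3.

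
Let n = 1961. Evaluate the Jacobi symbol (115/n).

Reciprocity: 115 ≡ 3 and 1961 ≡ 1 (mod 4), so (115/1961) = +(1961/115).
Reduce top mod 115: now compute (6/115).
Pull out 2: since 115 ≡ 3 (mod 8), (2/115) = -1.
Reciprocity: 3 ≡ 3 and 115 ≡ 3 (mod 4), so (3/115) = −(115/3).
Reduce top mod 3: now compute (1/3).
Reached (1/3) = 1. Collecting the sign flips along the way, the symbol is +1.

1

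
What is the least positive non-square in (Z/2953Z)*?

5

(2/2953) = +1, so 2 is a residue.
(3/2953) = +1, so 3 is a residue.
(4/2953) = +1, so 4 is a residue.
(5/2953) = −1, so 5 is the smallest positive non-residue mod 2953.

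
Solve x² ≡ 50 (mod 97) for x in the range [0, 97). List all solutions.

97 ≡ 1 (mod 4), so we find a root by search.
Trying successive values, 27² = 729 ≡ 50 (mod 97). The other root is 97 − 27 = 70.

27, 70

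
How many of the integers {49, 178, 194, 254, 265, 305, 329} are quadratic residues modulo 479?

4

(49/479) = +1 → QR.
(178/479) = +1 → QR.
(194/479) = +1 → QR.
(254/479) = -1 → non-residue.
(265/479) = -1 → non-residue.
(305/479) = +1 → QR.
(329/479) = -1 → non-residue.
Total quadratic residues among the 7: 4.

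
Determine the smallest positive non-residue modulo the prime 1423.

3

(2/1423) = +1, so 2 is a residue.
(3/1423) = −1, so 3 is the smallest positive non-residue mod 1423.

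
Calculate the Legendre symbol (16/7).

Euler's criterion: (16/7) ≡ 2^3 (mod 7).
2^2 ≡ 4 (mod 7)
2^3 = 2^(2+1) ≡ 1 (mod 7).
Result is 1, so (16/7) = 1.

1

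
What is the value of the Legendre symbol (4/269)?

1

Pull out 2^2: since 269 ≡ 5 (mod 8), (2/269) = -1, so (2/269)^2 = +1.
Reached (1/269) = 1. Collecting the sign flips along the way, the symbol is +1.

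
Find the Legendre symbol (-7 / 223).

-1

Euler's criterion: (-7/223) ≡ 216^111 (mod 223).
216^2 ≡ 49 (mod 223)
216^4 ≡ 171 (mod 223)
216^8 ≡ 28 (mod 223)
216^16 ≡ 115 (mod 223)
216^32 ≡ 68 (mod 223)
216^64 ≡ 164 (mod 223)
216^111 = 216^(64+32+8+4+2+1) ≡ 222 (mod 223).
Result is 222 ≡ −1, so (-7/223) = −1.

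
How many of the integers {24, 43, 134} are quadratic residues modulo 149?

1

(24/149) = +1 → QR.
(43/149) = -1 → non-residue.
(134/149) = -1 → non-residue.
Total quadratic residues among the 3: 1.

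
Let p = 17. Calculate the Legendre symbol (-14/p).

Euler's criterion: (-14/17) ≡ 3^8 (mod 17).
3^2 ≡ 9 (mod 17)
3^4 ≡ 13 (mod 17)
3^8 ≡ 16 (mod 17)
3^8 = 3^(8) ≡ 16 (mod 17).
Result is 16 ≡ −1, so (-14/17) = −1.

-1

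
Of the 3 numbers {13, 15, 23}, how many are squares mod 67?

2

(13/67) = -1 → non-residue.
(15/67) = +1 → QR.
(23/67) = +1 → QR.
Total quadratic residues among the 3: 2.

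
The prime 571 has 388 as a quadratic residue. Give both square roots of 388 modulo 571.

165, 406

Since 571 ≡ 3 (mod 4), a square root of 388 is 388^((571+1)/4) = 388^143 mod 571.
Repeated squaring: 388^2≡371, 388^4≡30, 388^8≡329, 388^16≡322, 388^32≡333, 388^64≡115, 388^128≡92 (mod 571).
388^143 = 388^(128+8+4+2+1) ≡ 406 (mod 571).
Check: 406² = 164836 ≡ 388 (mod 571). The two roots are 165 and 406.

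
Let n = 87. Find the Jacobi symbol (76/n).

-1

Pull out 2^2: since 87 ≡ 7 (mod 8), (2/87) = +1, so (2/87)^2 = +1.
Reciprocity: 19 ≡ 3 and 87 ≡ 3 (mod 4), so (19/87) = −(87/19).
Reduce top mod 19: now compute (11/19).
Reciprocity: 11 ≡ 3 and 19 ≡ 3 (mod 4), so (11/19) = −(19/11).
Reduce top mod 11: now compute (8/11).
Pull out 2^3: since 11 ≡ 3 (mod 8), (2/11) = -1, so (2/11)^3 = -1.
Reached (1/11) = 1. Collecting the sign flips along the way, the symbol is -1.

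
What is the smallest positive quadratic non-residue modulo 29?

(2/29) = −1, so 2 is the smallest positive non-residue mod 29.

2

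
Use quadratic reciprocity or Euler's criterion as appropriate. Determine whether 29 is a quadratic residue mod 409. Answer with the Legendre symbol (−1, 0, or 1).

-1

Reciprocity: 29 ≡ 1 and 409 ≡ 1 (mod 4), so (29/409) = +(409/29).
Reduce top mod 29: now compute (3/29).
Reciprocity: 3 ≡ 3 and 29 ≡ 1 (mod 4), so (3/29) = +(29/3).
Reduce top mod 3: now compute (2/3).
Pull out 2: since 3 ≡ 3 (mod 8), (2/3) = -1.
Reached (1/3) = 1. Collecting the sign flips along the way, the symbol is -1.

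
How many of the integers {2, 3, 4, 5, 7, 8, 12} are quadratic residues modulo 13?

(2/13) = -1 → non-residue.
(3/13) = +1 → QR.
(4/13) = +1 → QR.
(5/13) = -1 → non-residue.
(7/13) = -1 → non-residue.
(8/13) = -1 → non-residue.
(12/13) = +1 → QR.
Total quadratic residues among the 7: 3.

3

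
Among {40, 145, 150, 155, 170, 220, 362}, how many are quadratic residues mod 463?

2

(40/463) = -1 → non-residue.
(145/463) = -1 → non-residue.
(150/463) = -1 → non-residue.
(155/463) = -1 → non-residue.
(170/463) = -1 → non-residue.
(220/463) = +1 → QR.
(362/463) = +1 → QR.
Total quadratic residues among the 7: 2.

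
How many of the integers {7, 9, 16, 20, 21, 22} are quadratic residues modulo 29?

(7/29) = +1 → QR.
(9/29) = +1 → QR.
(16/29) = +1 → QR.
(20/29) = +1 → QR.
(21/29) = -1 → non-residue.
(22/29) = +1 → QR.
Total quadratic residues among the 6: 5.

5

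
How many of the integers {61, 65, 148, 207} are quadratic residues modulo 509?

2

(61/509) = -1 → non-residue.
(65/509) = -1 → non-residue.
(148/509) = +1 → QR.
(207/509) = +1 → QR.
Total quadratic residues among the 4: 2.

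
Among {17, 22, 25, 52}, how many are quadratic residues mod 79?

(17/79) = -1 → non-residue.
(22/79) = +1 → QR.
(25/79) = +1 → QR.
(52/79) = +1 → QR.
Total quadratic residues among the 4: 3.

3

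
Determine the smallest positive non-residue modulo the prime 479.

(2/479) = +1, so 2 is a residue.
(3/479) = +1, so 3 is a residue.
(4/479) = +1, so 4 is a residue.
(5/479) = +1, so 5 is a residue.
(6/479) = +1, so 6 is a residue.
(7/479) = +1, so 7 is a residue.
(8/479) = +1, so 8 is a residue.
(9/479) = +1, so 9 is a residue.
(10/479) = +1, so 10 is a residue.
(11/479) = +1, so 11 is a residue.
(12/479) = +1, so 12 is a residue.
(13/479) = −1, so 13 is the smallest positive non-residue mod 479.

13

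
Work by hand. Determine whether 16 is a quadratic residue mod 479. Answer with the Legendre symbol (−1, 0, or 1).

Euler's criterion: (16/479) ≡ 16^239 (mod 479).
16^2 ≡ 256 (mod 479)
16^4 ≡ 392 (mod 479)
16^8 ≡ 384 (mod 479)
16^16 ≡ 403 (mod 479)
16^32 ≡ 28 (mod 479)
16^64 ≡ 305 (mod 479)
16^128 ≡ 99 (mod 479)
16^239 = 16^(128+64+32+8+4+2+1) ≡ 1 (mod 479).
Result is 1, so (16/479) = 1.

1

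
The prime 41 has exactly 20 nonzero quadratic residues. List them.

Square k = 1,…,20 (k and 41−k give the same square):
1²=1, 2²=4, 3²=9, 4²=16, 5²=25, 6²=36, 7²≡8, 8²≡23, 9²≡40, 10²≡18, 11²≡39, 12²≡21, 13²≡5, 14²≡32, 15²≡20, 16²≡10, 17²≡2, 18²≡37, 19²≡33, 20²≡31 (mod 41).
So the quadratic residues mod 41 are {1, 2, 4, 5, 8, 9, 10, 16, 18, 20, 21, 23, 25, 31, 32, 33, 36, 37, 39, 40}.

1,2,4,5,8,9,10,16,18,20,21,23,25,31,32,33,36,37,39,40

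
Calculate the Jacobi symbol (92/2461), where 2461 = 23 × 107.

0

Pull out 2^2: since 2461 ≡ 5 (mod 8), (2/2461) = -1, so (2/2461)^2 = +1.
Reciprocity: 23 ≡ 3 and 2461 ≡ 1 (mod 4), so (23/2461) = +(2461/23).
Reduce top mod 23: now compute (0/23).
Top reduces to 0: gcd > 1, so the symbol is 0.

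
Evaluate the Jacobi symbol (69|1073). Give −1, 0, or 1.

Reciprocity: 69 ≡ 1 and 1073 ≡ 1 (mod 4), so (69/1073) = +(1073/69).
Reduce top mod 69: now compute (38/69).
Pull out 2: since 69 ≡ 5 (mod 8), (2/69) = -1.
Reciprocity: 19 ≡ 3 and 69 ≡ 1 (mod 4), so (19/69) = +(69/19).
Reduce top mod 19: now compute (12/19).
Pull out 2^2: since 19 ≡ 3 (mod 8), (2/19) = -1, so (2/19)^2 = +1.
Reciprocity: 3 ≡ 3 and 19 ≡ 3 (mod 4), so (3/19) = −(19/3).
Reduce top mod 3: now compute (1/3).
Reached (1/3) = 1. Collecting the sign flips along the way, the symbol is +1.

1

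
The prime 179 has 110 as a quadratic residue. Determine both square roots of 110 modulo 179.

Since 179 ≡ 3 (mod 4), a square root of 110 is 110^((179+1)/4) = 110^45 mod 179.
Repeated squaring: 110^2≡107, 110^4≡172, 110^8≡49, 110^16≡74, 110^32≡106 (mod 179).
110^45 = 110^(32+8+4+1) ≡ 17 (mod 179).
Check: 17² = 289 ≡ 110 (mod 179). The two roots are 17 and 162.

17, 162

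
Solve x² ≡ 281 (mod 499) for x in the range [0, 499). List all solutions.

237, 262

Since 499 ≡ 3 (mod 4), a square root of 281 is 281^((499+1)/4) = 281^125 mod 499.
Repeated squaring: 281^2≡119, 281^4≡189, 281^8≡292, 281^16≡434, 281^32≡233, 281^64≡397 (mod 499).
281^125 = 281^(64+32+16+8+4+1) ≡ 237 (mod 499).
Check: 237² = 56169 ≡ 281 (mod 499). The two roots are 237 and 262.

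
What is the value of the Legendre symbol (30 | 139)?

Pull out 2: since 139 ≡ 3 (mod 8), (2/139) = -1.
Reciprocity: 15 ≡ 3 and 139 ≡ 3 (mod 4), so (15/139) = −(139/15).
Reduce top mod 15: now compute (4/15).
Pull out 2^2: since 15 ≡ 7 (mod 8), (2/15) = +1, so (2/15)^2 = +1.
Reached (1/15) = 1. Collecting the sign flips along the way, the symbol is +1.

1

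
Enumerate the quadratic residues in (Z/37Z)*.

Square k = 1,…,18 (k and 37−k give the same square):
1²=1, 2²=4, 3²=9, 4²=16, 5²=25, 6²=36, 7²≡12, 8²≡27, 9²≡7, 10²≡26, 11²≡10, 12²≡33, 13²≡21, 14²≡11, 15²≡3, 16²≡34, 17²≡30, 18²≡28 (mod 37).
So the quadratic residues mod 37 are {1, 3, 4, 7, 9, 10, 11, 12, 16, 21, 25, 26, 27, 28, 30, 33, 34, 36}.

1, 3, 4, 7, 9, 10, 11, 12, 16, 21, 25, 26, 27, 28, 30, 33, 34, 36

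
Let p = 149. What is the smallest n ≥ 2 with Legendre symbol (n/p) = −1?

(2/149) = −1, so 2 is the smallest positive non-residue mod 149.

2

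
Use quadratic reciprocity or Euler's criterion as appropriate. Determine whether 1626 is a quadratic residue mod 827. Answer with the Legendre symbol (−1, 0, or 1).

1

Euler's criterion: (1626/827) ≡ 799^413 (mod 827).
799^2 ≡ 784 (mod 827)
799^4 ≡ 195 (mod 827)
799^8 ≡ 810 (mod 827)
799^16 ≡ 289 (mod 827)
799^32 ≡ 821 (mod 827)
799^64 ≡ 36 (mod 827)
799^128 ≡ 469 (mod 827)
799^256 ≡ 806 (mod 827)
799^413 = 799^(256+128+16+8+4+1) ≡ 1 (mod 827).
Result is 1, so (1626/827) = 1.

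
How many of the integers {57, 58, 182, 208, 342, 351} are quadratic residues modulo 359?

(57/359) = -1 → non-residue.
(58/359) = -1 → non-residue.
(182/359) = +1 → QR.
(208/359) = -1 → non-residue.
(342/359) = -1 → non-residue.
(351/359) = -1 → non-residue.
Total quadratic residues among the 6: 1.

1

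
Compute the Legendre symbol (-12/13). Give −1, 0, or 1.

Euler's criterion: (-12/13) ≡ 1^6 (mod 13).
1^2 ≡ 1 (mod 13)
1^4 ≡ 1 (mod 13)
1^6 = 1^(4+2) ≡ 1 (mod 13).
Result is 1, so (-12/13) = 1.

1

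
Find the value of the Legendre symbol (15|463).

1

Euler's criterion: (15/463) ≡ 15^231 (mod 463).
15^2 ≡ 225 (mod 463)
15^4 ≡ 158 (mod 463)
15^8 ≡ 425 (mod 463)
15^16 ≡ 55 (mod 463)
15^32 ≡ 247 (mod 463)
15^64 ≡ 356 (mod 463)
15^128 ≡ 337 (mod 463)
15^231 = 15^(128+64+32+4+2+1) ≡ 1 (mod 463).
Result is 1, so (15/463) = 1.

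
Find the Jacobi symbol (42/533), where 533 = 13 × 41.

Pull out 2: since 533 ≡ 5 (mod 8), (2/533) = -1.
Reciprocity: 21 ≡ 1 and 533 ≡ 1 (mod 4), so (21/533) = +(533/21).
Reduce top mod 21: now compute (8/21).
Pull out 2^3: since 21 ≡ 5 (mod 8), (2/21) = -1, so (2/21)^3 = -1.
Reached (1/21) = 1. Collecting the sign flips along the way, the symbol is +1.

1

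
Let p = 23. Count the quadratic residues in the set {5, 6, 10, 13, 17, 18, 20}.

(5/23) = -1 → non-residue.
(6/23) = +1 → QR.
(10/23) = -1 → non-residue.
(13/23) = +1 → QR.
(17/23) = -1 → non-residue.
(18/23) = +1 → QR.
(20/23) = -1 → non-residue.
Total quadratic residues among the 7: 3.

3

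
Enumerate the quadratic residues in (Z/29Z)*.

1, 4, 5, 6, 7, 9, 13, 16, 20, 22, 23, 24, 25, 28

Square k = 1,…,14 (k and 29−k give the same square):
1²=1, 2²=4, 3²=9, 4²=16, 5²=25, 6²≡7, 7²≡20, 8²≡6, 9²≡23, 10²≡13, 11²≡5, 12²≡28, 13²≡24, 14²≡22 (mod 29).
So the quadratic residues mod 29 are {1, 4, 5, 6, 7, 9, 13, 16, 20, 22, 23, 24, 25, 28}.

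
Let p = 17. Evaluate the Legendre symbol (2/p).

Euler's criterion: (2/17) ≡ 2^8 (mod 17).
2^2 ≡ 4 (mod 17)
2^4 ≡ 16 (mod 17)
2^8 ≡ 1 (mod 17)
2^8 = 2^(8) ≡ 1 (mod 17).
Result is 1, so (2/17) = 1.

1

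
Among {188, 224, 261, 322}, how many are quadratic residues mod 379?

2

(188/379) = -1 → non-residue.
(224/379) = +1 → QR.
(261/379) = -1 → non-residue.
(322/379) = +1 → QR.
Total quadratic residues among the 4: 2.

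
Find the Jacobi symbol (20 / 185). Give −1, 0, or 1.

Pull out 2^2: since 185 ≡ 1 (mod 8), (2/185) = +1, so (2/185)^2 = +1.
Reciprocity: 5 ≡ 1 and 185 ≡ 1 (mod 4), so (5/185) = +(185/5).
Reduce top mod 5: now compute (0/5).
Top reduces to 0: gcd > 1, so the symbol is 0.

0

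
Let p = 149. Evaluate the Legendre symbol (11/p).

Reciprocity: 11 ≡ 3 and 149 ≡ 1 (mod 4), so (11/149) = +(149/11).
Reduce top mod 11: now compute (6/11).
Pull out 2: since 11 ≡ 3 (mod 8), (2/11) = -1.
Reciprocity: 3 ≡ 3 and 11 ≡ 3 (mod 4), so (3/11) = −(11/3).
Reduce top mod 3: now compute (2/3).
Pull out 2: since 3 ≡ 3 (mod 8), (2/3) = -1.
Reached (1/3) = 1. Collecting the sign flips along the way, the symbol is -1.

-1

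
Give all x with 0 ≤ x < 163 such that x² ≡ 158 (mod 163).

Since 163 ≡ 3 (mod 4), a square root of 158 is 158^((163+1)/4) = 158^41 mod 163.
Repeated squaring: 158^2≡25, 158^4≡136, 158^8≡77, 158^16≡61, 158^32≡135 (mod 163).
158^41 = 158^(32+8+1) ≡ 22 (mod 163).
Check: 22² = 484 ≡ 158 (mod 163). The two roots are 22 and 141.

22, 141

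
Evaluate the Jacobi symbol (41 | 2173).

0

Reciprocity: 41 ≡ 1 and 2173 ≡ 1 (mod 4), so (41/2173) = +(2173/41).
Reduce top mod 41: now compute (0/41).
Top reduces to 0: gcd > 1, so the symbol is 0.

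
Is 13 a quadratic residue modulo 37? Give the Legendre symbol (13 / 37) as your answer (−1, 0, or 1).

-1

Reciprocity: 13 ≡ 1 and 37 ≡ 1 (mod 4), so (13/37) = +(37/13).
Reduce top mod 13: now compute (11/13).
Reciprocity: 11 ≡ 3 and 13 ≡ 1 (mod 4), so (11/13) = +(13/11).
Reduce top mod 11: now compute (2/11).
Pull out 2: since 11 ≡ 3 (mod 8), (2/11) = -1.
Reached (1/11) = 1. Collecting the sign flips along the way, the symbol is -1.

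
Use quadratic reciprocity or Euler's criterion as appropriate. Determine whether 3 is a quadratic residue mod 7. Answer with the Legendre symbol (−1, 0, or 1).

-1

Reciprocity: 3 ≡ 3 and 7 ≡ 3 (mod 4), so (3/7) = −(7/3).
Reduce top mod 3: now compute (1/3).
Reached (1/3) = 1. Collecting the sign flips along the way, the symbol is -1.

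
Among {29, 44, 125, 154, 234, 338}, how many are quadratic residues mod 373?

2

(29/373) = +1 → QR.
(44/373) = -1 → non-residue.
(125/373) = -1 → non-residue.
(154/373) = +1 → QR.
(234/373) = -1 → non-residue.
(338/373) = -1 → non-residue.
Total quadratic residues among the 6: 2.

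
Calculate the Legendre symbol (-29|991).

-1

Euler's criterion: (-29/991) ≡ 962^495 (mod 991).
962^2 ≡ 841 (mod 991)
962^4 ≡ 698 (mod 991)
962^8 ≡ 623 (mod 991)
962^16 ≡ 648 (mod 991)
962^32 ≡ 711 (mod 991)
962^64 ≡ 111 (mod 991)
962^128 ≡ 429 (mod 991)
962^256 ≡ 706 (mod 991)
962^495 = 962^(256+128+64+32+8+4+2+1) ≡ 990 (mod 991).
Result is 990 ≡ −1, so (-29/991) = −1.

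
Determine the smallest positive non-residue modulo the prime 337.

5

(2/337) = +1, so 2 is a residue.
(3/337) = +1, so 3 is a residue.
(4/337) = +1, so 4 is a residue.
(5/337) = −1, so 5 is the smallest positive non-residue mod 337.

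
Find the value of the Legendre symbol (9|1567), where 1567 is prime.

Reciprocity: 9 ≡ 1 and 1567 ≡ 3 (mod 4), so (9/1567) = +(1567/9).
Reduce top mod 9: now compute (1/9).
Reached (1/9) = 1. Collecting the sign flips along the way, the symbol is +1.

1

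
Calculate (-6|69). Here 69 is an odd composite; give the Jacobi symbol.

0

First reduce: -6 ≡ 63 (mod 69).
Reciprocity: 63 ≡ 3 and 69 ≡ 1 (mod 4), so (63/69) = +(69/63).
Reduce top mod 63: now compute (6/63).
Pull out 2: since 63 ≡ 7 (mod 8), (2/63) = +1.
Reciprocity: 3 ≡ 3 and 63 ≡ 3 (mod 4), so (3/63) = −(63/3).
Reduce top mod 3: now compute (0/3).
Top reduces to 0: gcd > 1, so the symbol is 0.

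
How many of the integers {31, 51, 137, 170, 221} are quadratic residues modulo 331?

(31/331) = +1 → QR.
(51/331) = -1 → non-residue.
(137/331) = -1 → non-residue.
(170/331) = -1 → non-residue.
(221/331) = -1 → non-residue.
Total quadratic residues among the 5: 1.

1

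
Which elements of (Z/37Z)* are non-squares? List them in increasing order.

Square k = 1,…,18 (k and 37−k give the same square):
1²=1, 2²=4, 3²=9, 4²=16, 5²=25, 6²=36, 7²≡12, 8²≡27, 9²≡7, 10²≡26, 11²≡10, 12²≡33, 13²≡21, 14²≡11, 15²≡3, 16²≡34, 17²≡30, 18²≡28 (mod 37).
The residues are {1, 3, 4, 7, 9, 10, 11, 12, 16, 21, 25, 26, 27, 28, 30, 33, 34, 36}; the non-residues are the remaining 18 nonzero classes.

2, 5, 6, 8, 13, 14, 15, 17, 18, 19, 20, 22, 23, 24, 29, 31, 32, 35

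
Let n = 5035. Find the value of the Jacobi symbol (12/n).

Pull out 2^2: since 5035 ≡ 3 (mod 8), (2/5035) = -1, so (2/5035)^2 = +1.
Reciprocity: 3 ≡ 3 and 5035 ≡ 3 (mod 4), so (3/5035) = −(5035/3).
Reduce top mod 3: now compute (1/3).
Reached (1/3) = 1. Collecting the sign flips along the way, the symbol is -1.

-1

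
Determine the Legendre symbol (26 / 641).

1

Pull out 2: since 641 ≡ 1 (mod 8), (2/641) = +1.
Reciprocity: 13 ≡ 1 and 641 ≡ 1 (mod 4), so (13/641) = +(641/13).
Reduce top mod 13: now compute (4/13).
Pull out 2^2: since 13 ≡ 5 (mod 8), (2/13) = -1, so (2/13)^2 = +1.
Reached (1/13) = 1. Collecting the sign flips along the way, the symbol is +1.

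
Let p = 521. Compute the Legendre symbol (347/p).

Euler's criterion: (347/521) ≡ 347^260 (mod 521).
347^2 ≡ 58 (mod 521)
347^4 ≡ 238 (mod 521)
347^8 ≡ 376 (mod 521)
347^16 ≡ 185 (mod 521)
347^32 ≡ 360 (mod 521)
347^64 ≡ 392 (mod 521)
347^128 ≡ 490 (mod 521)
347^256 ≡ 440 (mod 521)
347^260 = 347^(256+4) ≡ 520 (mod 521).
Result is 520 ≡ −1, so (347/521) = −1.

-1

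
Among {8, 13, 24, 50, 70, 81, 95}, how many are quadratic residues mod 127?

5

(8/127) = +1 → QR.
(13/127) = +1 → QR.
(24/127) = -1 → non-residue.
(50/127) = +1 → QR.
(70/127) = +1 → QR.
(81/127) = +1 → QR.
(95/127) = -1 → non-residue.
Total quadratic residues among the 7: 5.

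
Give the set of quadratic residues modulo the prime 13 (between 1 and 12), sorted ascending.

Square k = 1,…,6 (k and 13−k give the same square):
1²=1, 2²=4, 3²=9, 4²≡3, 5²≡12, 6²≡10 (mod 13).
So the quadratic residues mod 13 are {1, 3, 4, 9, 10, 12}.

1,3,4,9,10,12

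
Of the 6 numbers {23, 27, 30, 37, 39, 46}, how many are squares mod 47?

(23/47) = -1 → non-residue.
(27/47) = +1 → QR.
(30/47) = -1 → non-residue.
(37/47) = +1 → QR.
(39/47) = -1 → non-residue.
(46/47) = -1 → non-residue.
Total quadratic residues among the 6: 2.

2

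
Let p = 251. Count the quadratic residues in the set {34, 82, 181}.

1

(34/251) = -1 → non-residue.
(82/251) = -1 → non-residue.
(181/251) = +1 → QR.
Total quadratic residues among the 3: 1.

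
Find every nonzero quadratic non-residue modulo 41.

Square k = 1,…,20 (k and 41−k give the same square):
1²=1, 2²=4, 3²=9, 4²=16, 5²=25, 6²=36, 7²≡8, 8²≡23, 9²≡40, 10²≡18, 11²≡39, 12²≡21, 13²≡5, 14²≡32, 15²≡20, 16²≡10, 17²≡2, 18²≡37, 19²≡33, 20²≡31 (mod 41).
The residues are {1, 2, 4, 5, 8, 9, 10, 16, 18, 20, 21, 23, 25, 31, 32, 33, 36, 37, 39, 40}; the non-residues are the remaining 20 nonzero classes.

3 6 7 11 12 13 14 15 17 19 22 24 26 27 28 29 30 34 35 38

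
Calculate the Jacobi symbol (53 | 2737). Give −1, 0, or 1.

Reciprocity: 53 ≡ 1 and 2737 ≡ 1 (mod 4), so (53/2737) = +(2737/53).
Reduce top mod 53: now compute (34/53).
Pull out 2: since 53 ≡ 5 (mod 8), (2/53) = -1.
Reciprocity: 17 ≡ 1 and 53 ≡ 1 (mod 4), so (17/53) = +(53/17).
Reduce top mod 17: now compute (2/17).
Pull out 2: since 17 ≡ 1 (mod 8), (2/17) = +1.
Reached (1/17) = 1. Collecting the sign flips along the way, the symbol is -1.

-1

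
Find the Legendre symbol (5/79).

1

Euler's criterion: (5/79) ≡ 5^39 (mod 79).
5^2 ≡ 25 (mod 79)
5^4 ≡ 72 (mod 79)
5^8 ≡ 49 (mod 79)
5^16 ≡ 31 (mod 79)
5^32 ≡ 13 (mod 79)
5^39 = 5^(32+4+2+1) ≡ 1 (mod 79).
Result is 1, so (5/79) = 1.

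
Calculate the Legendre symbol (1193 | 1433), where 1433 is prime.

1

Reciprocity: 1193 ≡ 1 and 1433 ≡ 1 (mod 4), so (1193/1433) = +(1433/1193).
Reduce top mod 1193: now compute (240/1193).
Pull out 2^4: since 1193 ≡ 1 (mod 8), (2/1193) = +1, so (2/1193)^4 = +1.
Reciprocity: 15 ≡ 3 and 1193 ≡ 1 (mod 4), so (15/1193) = +(1193/15).
Reduce top mod 15: now compute (8/15).
Pull out 2^3: since 15 ≡ 7 (mod 8), (2/15) = +1, so (2/15)^3 = +1.
Reached (1/15) = 1. Collecting the sign flips along the way, the symbol is +1.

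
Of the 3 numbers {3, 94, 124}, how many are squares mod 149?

(3/149) = -1 → non-residue.
(94/149) = -1 → non-residue.
(124/149) = +1 → QR.
Total quadratic residues among the 3: 1.

1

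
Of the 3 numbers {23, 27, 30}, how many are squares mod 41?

1

(23/41) = +1 → QR.
(27/41) = -1 → non-residue.
(30/41) = -1 → non-residue.
Total quadratic residues among the 3: 1.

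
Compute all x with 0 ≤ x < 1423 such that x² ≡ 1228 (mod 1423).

Since 1423 ≡ 3 (mod 4), a square root of 1228 is 1228^((1423+1)/4) = 1228^356 mod 1423.
Repeated squaring: 1228^2≡1027, 1228^4≡286, 1228^8≡685, 1228^16≡1058, 1228^32≡886, 1228^64≡923, 1228^128≡975, 1228^256≡61 (mod 1423).
1228^356 = 1228^(256+64+32+4) ≡ 1101 (mod 1423).
Check: 1101² = 1212201 ≡ 1228 (mod 1423). The two roots are 322 and 1101.

322, 1101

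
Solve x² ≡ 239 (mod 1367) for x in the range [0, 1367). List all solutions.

Since 1367 ≡ 3 (mod 4), a square root of 239 is 239^((1367+1)/4) = 239^342 mod 1367.
Repeated squaring: 239^2≡1074, 239^4≡1095, 239^8≡166, 239^16≡216, 239^32≡178, 239^64≡243, 239^128≡268, 239^256≡740 (mod 1367).
239^342 = 239^(256+64+16+4+2) ≡ 902 (mod 1367).
Check: 902² = 813604 ≡ 239 (mod 1367). The two roots are 465 and 902.

465, 902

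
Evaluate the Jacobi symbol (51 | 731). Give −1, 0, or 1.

0

Reciprocity: 51 ≡ 3 and 731 ≡ 3 (mod 4), so (51/731) = −(731/51).
Reduce top mod 51: now compute (17/51).
Reciprocity: 17 ≡ 1 and 51 ≡ 3 (mod 4), so (17/51) = +(51/17).
Reduce top mod 17: now compute (0/17).
Top reduces to 0: gcd > 1, so the symbol is 0.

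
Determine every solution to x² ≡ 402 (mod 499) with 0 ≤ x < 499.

Since 499 ≡ 3 (mod 4), a square root of 402 is 402^((499+1)/4) = 402^125 mod 499.
Repeated squaring: 402^2≡427, 402^4≡194, 402^8≡211, 402^16≡110, 402^32≡124, 402^64≡406 (mod 499).
402^125 = 402^(64+32+16+8+4+1) ≡ 416 (mod 499).
Check: 416² = 173056 ≡ 402 (mod 499). The two roots are 83 and 416.

83, 416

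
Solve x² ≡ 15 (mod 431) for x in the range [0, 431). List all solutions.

51, 380

Since 431 ≡ 3 (mod 4), a square root of 15 is 15^((431+1)/4) = 15^108 mod 431.
Repeated squaring: 15^2≡225, 15^4≡198, 15^8≡414, 15^16≡289, 15^32≡338, 15^64≡29 (mod 431).
15^108 = 15^(64+32+8+4) ≡ 380 (mod 431).
Check: 380² = 144400 ≡ 15 (mod 431). The two roots are 51 and 380.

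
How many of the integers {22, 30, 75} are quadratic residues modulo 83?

2

(22/83) = -1 → non-residue.
(30/83) = +1 → QR.
(75/83) = +1 → QR.
Total quadratic residues among the 3: 2.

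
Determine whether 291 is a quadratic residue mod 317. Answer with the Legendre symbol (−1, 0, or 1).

1

Reciprocity: 291 ≡ 3 and 317 ≡ 1 (mod 4), so (291/317) = +(317/291).
Reduce top mod 291: now compute (26/291).
Pull out 2: since 291 ≡ 3 (mod 8), (2/291) = -1.
Reciprocity: 13 ≡ 1 and 291 ≡ 3 (mod 4), so (13/291) = +(291/13).
Reduce top mod 13: now compute (5/13).
Reciprocity: 5 ≡ 1 and 13 ≡ 1 (mod 4), so (5/13) = +(13/5).
Reduce top mod 5: now compute (3/5).
Reciprocity: 3 ≡ 3 and 5 ≡ 1 (mod 4), so (3/5) = +(5/3).
Reduce top mod 3: now compute (2/3).
Pull out 2: since 3 ≡ 3 (mod 8), (2/3) = -1.
Reached (1/3) = 1. Collecting the sign flips along the way, the symbol is +1.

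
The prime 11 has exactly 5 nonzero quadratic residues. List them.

1, 3, 4, 5, 9

Square k = 1,…,5 (k and 11−k give the same square):
1²=1, 2²=4, 3²=9, 4²≡5, 5²≡3 (mod 11).
So the quadratic residues mod 11 are {1, 3, 4, 5, 9}.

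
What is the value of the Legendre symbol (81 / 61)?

1

First reduce: 81 ≡ 20 (mod 61).
Pull out 2^2: since 61 ≡ 5 (mod 8), (2/61) = -1, so (2/61)^2 = +1.
Reciprocity: 5 ≡ 1 and 61 ≡ 1 (mod 4), so (5/61) = +(61/5).
Reduce top mod 5: now compute (1/5).
Reached (1/5) = 1. Collecting the sign flips along the way, the symbol is +1.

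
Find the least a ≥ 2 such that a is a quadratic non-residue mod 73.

5

(2/73) = +1, so 2 is a residue.
(3/73) = +1, so 3 is a residue.
(4/73) = +1, so 4 is a residue.
(5/73) = −1, so 5 is the smallest positive non-residue mod 73.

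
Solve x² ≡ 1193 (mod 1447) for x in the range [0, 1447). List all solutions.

Since 1447 ≡ 3 (mod 4), a square root of 1193 is 1193^((1447+1)/4) = 1193^362 mod 1447.
Repeated squaring: 1193^2≡848, 1193^4≡1392, 1193^8≡131, 1193^16≡1244, 1193^32≡693, 1193^64≡1292, 1193^128≡873, 1193^256≡1007 (mod 1447).
1193^362 = 1193^(256+64+32+8+2) ≡ 113 (mod 1447).
Check: 113² = 12769 ≡ 1193 (mod 1447). The two roots are 113 and 1334.

113, 1334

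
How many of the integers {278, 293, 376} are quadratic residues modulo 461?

(278/461) = -1 → non-residue.
(293/461) = -1 → non-residue.
(376/461) = +1 → QR.
Total quadratic residues among the 3: 1.

1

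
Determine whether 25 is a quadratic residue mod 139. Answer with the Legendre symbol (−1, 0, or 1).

1

Reciprocity: 25 ≡ 1 and 139 ≡ 3 (mod 4), so (25/139) = +(139/25).
Reduce top mod 25: now compute (14/25).
Pull out 2: since 25 ≡ 1 (mod 8), (2/25) = +1.
Reciprocity: 7 ≡ 3 and 25 ≡ 1 (mod 4), so (7/25) = +(25/7).
Reduce top mod 7: now compute (4/7).
Pull out 2^2: since 7 ≡ 7 (mod 8), (2/7) = +1, so (2/7)^2 = +1.
Reached (1/7) = 1. Collecting the sign flips along the way, the symbol is +1.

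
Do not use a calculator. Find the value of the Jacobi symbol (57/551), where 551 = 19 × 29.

Reciprocity: 57 ≡ 1 and 551 ≡ 3 (mod 4), so (57/551) = +(551/57).
Reduce top mod 57: now compute (38/57).
Pull out 2: since 57 ≡ 1 (mod 8), (2/57) = +1.
Reciprocity: 19 ≡ 3 and 57 ≡ 1 (mod 4), so (19/57) = +(57/19).
Reduce top mod 19: now compute (0/19).
Top reduces to 0: gcd > 1, so the symbol is 0.

0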